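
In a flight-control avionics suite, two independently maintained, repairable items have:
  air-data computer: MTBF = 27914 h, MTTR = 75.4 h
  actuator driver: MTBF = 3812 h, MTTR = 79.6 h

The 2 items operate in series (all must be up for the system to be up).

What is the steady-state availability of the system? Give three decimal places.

0.977

A(air-data computer) = MTBF/(MTBF+MTTR) = 27914/(27914+75.4) = 0.997306
A(actuator driver) = MTBF/(MTBF+MTTR) = 3812/(3812+79.6) = 0.979546
Series availability: 0.997306 × 0.979546 = 0.977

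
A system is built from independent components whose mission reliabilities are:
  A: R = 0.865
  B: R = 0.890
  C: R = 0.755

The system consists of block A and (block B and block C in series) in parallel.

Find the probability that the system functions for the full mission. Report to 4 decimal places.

0.9557

Series (B and C): 0.890000 × 0.755000 = 0.671950
Parallel (A and [0.671950]): 1 − (1 − 0.865000)(1 − 0.671950) = 0.9557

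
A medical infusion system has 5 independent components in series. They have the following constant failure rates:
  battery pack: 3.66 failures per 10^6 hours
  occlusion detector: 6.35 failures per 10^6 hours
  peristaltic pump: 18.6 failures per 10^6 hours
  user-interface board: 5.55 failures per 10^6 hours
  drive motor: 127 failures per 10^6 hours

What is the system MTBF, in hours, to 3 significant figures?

6210

Series of exponential components: λ_sys = Σ λ_i
λ_sys = 0.00000366 + 0.00000635 + 0.0000186 + 0.00000555 + 0.000127 = 1.6116e-04 /h
MTBF = 1 / λ_sys = 6210 h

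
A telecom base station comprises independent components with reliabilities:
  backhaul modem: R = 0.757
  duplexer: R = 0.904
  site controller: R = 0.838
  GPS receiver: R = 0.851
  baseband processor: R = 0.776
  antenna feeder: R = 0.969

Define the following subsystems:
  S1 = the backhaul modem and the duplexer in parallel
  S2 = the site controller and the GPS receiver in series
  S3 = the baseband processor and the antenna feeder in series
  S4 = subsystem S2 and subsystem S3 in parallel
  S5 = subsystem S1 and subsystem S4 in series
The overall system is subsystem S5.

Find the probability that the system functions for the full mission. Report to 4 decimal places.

0.9072

Parallel (backhaul modem and duplexer): 1 − (1 − 0.757000)(1 − 0.904000) = 0.976672
Series (site controller and GPS receiver): 0.838000 × 0.851000 = 0.713138
Series (baseband processor and antenna feeder): 0.776000 × 0.969000 = 0.751944
Parallel ([0.713138] and [0.751944]): 1 − (1 − 0.713138)(1 − 0.751944) = 0.928842
Series ([0.976672] and [0.928842]): 0.976672 × 0.928842 = 0.9072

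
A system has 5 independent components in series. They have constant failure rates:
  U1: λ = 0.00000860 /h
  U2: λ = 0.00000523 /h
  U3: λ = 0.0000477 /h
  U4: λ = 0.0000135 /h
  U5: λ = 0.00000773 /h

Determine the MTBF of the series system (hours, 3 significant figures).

Series of exponential components: λ_sys = Σ λ_i
λ_sys = 0.00000860 + 0.00000523 + 0.0000477 + 0.0000135 + 0.00000773 = 8.2760e-05 /h
MTBF = 1 / λ_sys = 12100 h

12100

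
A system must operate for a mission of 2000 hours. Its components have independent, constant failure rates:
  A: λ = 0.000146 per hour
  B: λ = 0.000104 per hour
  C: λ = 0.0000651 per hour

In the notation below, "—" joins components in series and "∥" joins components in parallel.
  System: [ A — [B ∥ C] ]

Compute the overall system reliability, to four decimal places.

R(A) = exp(−0.000146 × 2000) = 0.746769
R(B) = exp(−0.000104 × 2000) = 0.812207
R(C) = exp(−0.0000651 × 2000) = 0.877920
Parallel (B and C): 1 − (1 − 0.812207)(1 − 0.877920) = 0.977074
Series (A and [0.977074]): 0.746769 × 0.977074 = 0.7296

0.7296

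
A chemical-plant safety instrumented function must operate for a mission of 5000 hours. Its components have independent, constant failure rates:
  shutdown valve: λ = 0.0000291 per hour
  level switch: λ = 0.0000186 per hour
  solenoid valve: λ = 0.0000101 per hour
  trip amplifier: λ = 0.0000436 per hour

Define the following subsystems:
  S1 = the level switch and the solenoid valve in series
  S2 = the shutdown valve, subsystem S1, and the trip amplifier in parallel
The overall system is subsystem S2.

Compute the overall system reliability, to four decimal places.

0.9965

R(shutdown valve) = exp(−0.0000291 × 5000) = 0.864590
R(level switch) = exp(−0.0000186 × 5000) = 0.911194
R(solenoid valve) = exp(−0.0000101 × 5000) = 0.950754
R(trip amplifier) = exp(−0.0000436 × 5000) = 0.804125
Series (level switch and solenoid valve): 0.911194 × 0.950754 = 0.866321
Parallel (shutdown valve, [0.866321], and trip amplifier): 1 − (1 − 0.864590)(1 − 0.866321)(1 − 0.804125) = 0.9965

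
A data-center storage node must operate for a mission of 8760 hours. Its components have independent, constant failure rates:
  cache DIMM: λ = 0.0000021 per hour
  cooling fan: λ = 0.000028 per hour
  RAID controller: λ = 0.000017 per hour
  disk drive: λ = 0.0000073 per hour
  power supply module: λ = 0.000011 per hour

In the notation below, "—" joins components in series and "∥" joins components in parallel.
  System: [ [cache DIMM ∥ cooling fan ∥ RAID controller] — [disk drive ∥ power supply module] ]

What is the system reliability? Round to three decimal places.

0.994

R(cache DIMM) = exp(−0.0000021 × 8760) = 0.98177
R(cooling fan) = exp(−0.000028 × 8760) = 0.78249
R(RAID controller) = exp(−0.000017 × 8760) = 0.86164
R(disk drive) = exp(−0.0000073 × 8760) = 0.93805
R(power supply module) = exp(−0.000011 × 8760) = 0.90814
Parallel (cache DIMM, cooling fan, and RAID controller): 1 − (1 − 0.98177)(1 − 0.78249)(1 − 0.86164) = 0.99945
Parallel (disk drive and power supply module): 1 − (1 − 0.93805)(1 − 0.90814) = 0.99431
Series ([0.99945] and [0.99431]): 0.99945 × 0.99431 = 0.994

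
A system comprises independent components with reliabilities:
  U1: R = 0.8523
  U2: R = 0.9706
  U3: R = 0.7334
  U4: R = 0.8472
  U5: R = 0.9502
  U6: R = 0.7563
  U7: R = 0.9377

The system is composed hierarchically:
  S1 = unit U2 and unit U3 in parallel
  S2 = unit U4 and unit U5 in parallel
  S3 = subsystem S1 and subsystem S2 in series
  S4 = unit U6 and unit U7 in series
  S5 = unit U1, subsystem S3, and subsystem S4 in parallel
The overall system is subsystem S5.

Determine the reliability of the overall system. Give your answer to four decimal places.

Parallel (U2 and U3): 1 − (1 − 0.970600)(1 − 0.733400) = 0.992162
Parallel (U4 and U5): 1 − (1 − 0.847200)(1 − 0.950200) = 0.992391
Series ([0.992162] and [0.992391]): 0.992162 × 0.992391 = 0.984613
Series (U6 and U7): 0.756300 × 0.937700 = 0.709183
Parallel (U1, [0.984613], and [0.709183]): 1 − (1 − 0.852300)(1 − 0.984613)(1 − 0.709183) = 0.9993

0.9993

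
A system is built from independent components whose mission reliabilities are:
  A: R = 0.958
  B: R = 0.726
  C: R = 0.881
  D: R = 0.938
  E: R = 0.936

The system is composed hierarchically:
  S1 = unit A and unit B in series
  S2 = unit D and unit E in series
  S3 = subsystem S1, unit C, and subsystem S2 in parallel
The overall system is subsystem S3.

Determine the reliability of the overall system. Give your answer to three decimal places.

Series (A and B): 0.95800 × 0.72600 = 0.69551
Series (D and E): 0.93800 × 0.93600 = 0.87797
Parallel ([0.69551], C, and [0.87797]): 1 − (1 − 0.69551)(1 − 0.88100)(1 − 0.87797) = 0.996

0.996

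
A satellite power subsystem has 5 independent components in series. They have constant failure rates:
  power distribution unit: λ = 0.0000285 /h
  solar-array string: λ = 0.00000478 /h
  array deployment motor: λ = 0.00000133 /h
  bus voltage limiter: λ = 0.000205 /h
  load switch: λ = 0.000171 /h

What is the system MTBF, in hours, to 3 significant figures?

Series of exponential components: λ_sys = Σ λ_i
λ_sys = 0.0000285 + 0.00000478 + 0.00000133 + 0.000205 + 0.000171 = 4.1061e-04 /h
MTBF = 1 / λ_sys = 2440 h

2440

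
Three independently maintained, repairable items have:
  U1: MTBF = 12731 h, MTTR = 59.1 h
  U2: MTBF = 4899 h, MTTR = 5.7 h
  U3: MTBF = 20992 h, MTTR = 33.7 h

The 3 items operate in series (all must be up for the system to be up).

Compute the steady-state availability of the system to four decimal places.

0.9926

A(U1) = MTBF/(MTBF+MTTR) = 12731/(12731+59.1) = 0.995379
A(U2) = MTBF/(MTBF+MTTR) = 4899/(4899+5.7) = 0.998838
A(U3) = MTBF/(MTBF+MTTR) = 20992/(20992+33.7) = 0.998397
Series availability: 0.995379 × 0.998838 × 0.998397 = 0.9926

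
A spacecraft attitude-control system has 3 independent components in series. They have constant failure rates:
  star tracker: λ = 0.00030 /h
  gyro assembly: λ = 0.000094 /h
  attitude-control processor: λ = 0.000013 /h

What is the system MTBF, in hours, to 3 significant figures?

2460

Series of exponential components: λ_sys = Σ λ_i
λ_sys = 0.00030 + 0.000094 + 0.000013 = 4.0700e-04 /h
MTBF = 1 / λ_sys = 2460 h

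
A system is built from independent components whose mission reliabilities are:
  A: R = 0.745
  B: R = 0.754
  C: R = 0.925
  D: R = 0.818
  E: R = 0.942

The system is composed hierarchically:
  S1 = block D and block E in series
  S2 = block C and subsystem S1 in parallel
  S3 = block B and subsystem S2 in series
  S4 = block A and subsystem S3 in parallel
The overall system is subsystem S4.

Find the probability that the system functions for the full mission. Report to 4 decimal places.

0.9340

Series (D and E): 0.818000 × 0.942000 = 0.770556
Parallel (C and [0.770556]): 1 − (1 − 0.925000)(1 − 0.770556) = 0.982792
Series (B and [0.982792]): 0.754000 × 0.982792 = 0.741025
Parallel (A and [0.741025]): 1 − (1 − 0.745000)(1 − 0.741025) = 0.9340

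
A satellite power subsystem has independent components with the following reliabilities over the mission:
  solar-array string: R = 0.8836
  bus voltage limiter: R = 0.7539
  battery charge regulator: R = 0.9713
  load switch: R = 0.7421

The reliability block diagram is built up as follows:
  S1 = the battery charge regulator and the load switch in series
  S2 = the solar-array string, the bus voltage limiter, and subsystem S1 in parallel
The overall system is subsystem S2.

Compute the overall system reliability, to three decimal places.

Series (battery charge regulator and load switch): 0.97130 × 0.74210 = 0.72080
Parallel (solar-array string, bus voltage limiter, and [0.72080]): 1 − (1 − 0.88360)(1 − 0.75390)(1 − 0.72080) = 0.992

0.992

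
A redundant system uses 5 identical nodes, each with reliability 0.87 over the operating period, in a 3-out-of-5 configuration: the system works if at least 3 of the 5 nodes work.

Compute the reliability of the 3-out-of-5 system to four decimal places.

0.9821

R = Σ_{i=3}^{5} C(5,i) p^i (1−p)^{5−i} with p = 0.87
C(5,3)·0.87^3·0.13^2 = 0.111287
C(5,4)·0.87^4·0.13^1 = 0.372383
C(5,5)·0.87^5·0.13^0 = 0.498421
Sum = 0.9821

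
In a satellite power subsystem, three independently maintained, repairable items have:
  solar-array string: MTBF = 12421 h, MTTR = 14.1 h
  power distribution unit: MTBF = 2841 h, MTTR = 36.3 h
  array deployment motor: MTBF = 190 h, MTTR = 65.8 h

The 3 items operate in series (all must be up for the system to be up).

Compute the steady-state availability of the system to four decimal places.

0.7326

A(solar-array string) = MTBF/(MTBF+MTTR) = 12421/(12421+14.1) = 0.998866
A(power distribution unit) = MTBF/(MTBF+MTTR) = 2841/(2841+36.3) = 0.987384
A(array deployment motor) = MTBF/(MTBF+MTTR) = 190/(190+65.8) = 0.742768
Series availability: 0.998866 × 0.987384 × 0.742768 = 0.7326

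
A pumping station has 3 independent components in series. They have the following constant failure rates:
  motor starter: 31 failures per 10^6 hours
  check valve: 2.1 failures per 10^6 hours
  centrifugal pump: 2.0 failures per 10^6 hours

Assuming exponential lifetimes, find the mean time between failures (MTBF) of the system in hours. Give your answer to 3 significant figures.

28500

Series of exponential components: λ_sys = Σ λ_i
λ_sys = 0.000031 + 0.0000021 + 0.0000020 = 3.5100e-05 /h
MTBF = 1 / λ_sys = 28500 h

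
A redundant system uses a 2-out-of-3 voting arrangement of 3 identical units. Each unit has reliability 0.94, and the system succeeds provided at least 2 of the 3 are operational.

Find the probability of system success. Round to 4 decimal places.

0.9896

R = Σ_{i=2}^{3} C(3,i) p^i (1−p)^{3−i} with p = 0.94
C(3,2)·0.94^2·0.06^1 = 0.159048
C(3,3)·0.94^3·0.06^0 = 0.830584
Sum = 0.9896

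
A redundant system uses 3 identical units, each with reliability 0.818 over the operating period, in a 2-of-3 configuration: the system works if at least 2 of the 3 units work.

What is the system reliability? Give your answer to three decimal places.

R = Σ_{i=2}^{3} C(3,i) p^i (1−p)^{3−i} with p = 0.818
C(3,2)·0.818^2·0.182^1 = 0.36534
C(3,3)·0.818^3·0.182^0 = 0.54734
Sum = 0.913

0.913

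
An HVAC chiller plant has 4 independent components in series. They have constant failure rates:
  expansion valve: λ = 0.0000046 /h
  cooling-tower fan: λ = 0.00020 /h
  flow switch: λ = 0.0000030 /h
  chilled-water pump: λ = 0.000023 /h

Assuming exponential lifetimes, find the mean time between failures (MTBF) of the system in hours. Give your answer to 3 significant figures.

4340

Series of exponential components: λ_sys = Σ λ_i
λ_sys = 0.0000046 + 0.00020 + 0.0000030 + 0.000023 = 2.3060e-04 /h
MTBF = 1 / λ_sys = 4340 h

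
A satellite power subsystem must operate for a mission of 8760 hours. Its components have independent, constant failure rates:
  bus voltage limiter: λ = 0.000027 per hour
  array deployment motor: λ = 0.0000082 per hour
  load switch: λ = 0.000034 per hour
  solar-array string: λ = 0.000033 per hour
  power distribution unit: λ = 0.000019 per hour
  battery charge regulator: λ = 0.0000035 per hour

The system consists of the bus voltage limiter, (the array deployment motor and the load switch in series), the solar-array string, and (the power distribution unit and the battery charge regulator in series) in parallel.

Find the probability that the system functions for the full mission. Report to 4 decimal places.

0.9971

R(bus voltage limiter) = exp(−0.000027 × 8760) = 0.789370
R(array deployment motor) = exp(−0.0000082 × 8760) = 0.930687
R(load switch) = exp(−0.000034 × 8760) = 0.742420
R(solar-array string) = exp(−0.000033 × 8760) = 0.748952
R(power distribution unit) = exp(−0.000019 × 8760) = 0.846674
R(battery charge regulator) = exp(−0.0000035 × 8760) = 0.969805
Series (array deployment motor and load switch): 0.930687 × 0.742420 = 0.690961
Series (power distribution unit and battery charge regulator): 0.846674 × 0.969805 = 0.821109
Parallel (bus voltage limiter, [0.690961], solar-array string, and [0.821109]): 1 − (1 − 0.789370)(1 − 0.690961)(1 − 0.748952)(1 − 0.821109) = 0.9971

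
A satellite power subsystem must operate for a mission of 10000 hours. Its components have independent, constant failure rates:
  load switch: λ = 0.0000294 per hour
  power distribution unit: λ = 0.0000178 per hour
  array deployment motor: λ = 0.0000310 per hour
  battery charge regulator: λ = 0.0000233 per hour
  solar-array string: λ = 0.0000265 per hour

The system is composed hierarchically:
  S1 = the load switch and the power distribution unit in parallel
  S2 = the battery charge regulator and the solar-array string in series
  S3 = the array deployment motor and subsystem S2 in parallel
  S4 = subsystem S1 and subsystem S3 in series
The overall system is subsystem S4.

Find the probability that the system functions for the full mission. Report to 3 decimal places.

0.858

R(load switch) = exp(−0.0000294 × 10000) = 0.74528
R(power distribution unit) = exp(−0.0000178 × 10000) = 0.83694
R(array deployment motor) = exp(−0.0000310 × 10000) = 0.73345
R(battery charge regulator) = exp(−0.0000233 × 10000) = 0.79215
R(solar-array string) = exp(−0.0000265 × 10000) = 0.76721
Parallel (load switch and power distribution unit): 1 − (1 − 0.74528)(1 − 0.83694) = 0.95847
Series (battery charge regulator and solar-array string): 0.79215 × 0.76721 = 0.60775
Parallel (array deployment motor and [0.60775]): 1 − (1 − 0.73345)(1 − 0.60775) = 0.89545
Series ([0.95847] and [0.89545]): 0.95847 × 0.89545 = 0.858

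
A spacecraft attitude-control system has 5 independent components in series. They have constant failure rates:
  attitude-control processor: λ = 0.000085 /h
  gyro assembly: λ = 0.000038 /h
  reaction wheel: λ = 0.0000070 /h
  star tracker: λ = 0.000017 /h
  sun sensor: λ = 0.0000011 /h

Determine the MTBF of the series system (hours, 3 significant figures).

6750

Series of exponential components: λ_sys = Σ λ_i
λ_sys = 0.000085 + 0.000038 + 0.0000070 + 0.000017 + 0.0000011 = 1.4810e-04 /h
MTBF = 1 / λ_sys = 6750 h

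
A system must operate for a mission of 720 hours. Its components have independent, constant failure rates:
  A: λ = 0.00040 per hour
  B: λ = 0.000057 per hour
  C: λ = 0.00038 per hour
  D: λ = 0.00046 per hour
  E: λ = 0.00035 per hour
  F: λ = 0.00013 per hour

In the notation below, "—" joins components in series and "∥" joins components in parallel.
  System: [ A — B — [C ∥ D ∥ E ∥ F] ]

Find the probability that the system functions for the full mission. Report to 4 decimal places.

R(A) = exp(−0.00040 × 720) = 0.749762
R(B) = exp(−0.000057 × 720) = 0.959791
R(C) = exp(−0.00038 × 720) = 0.760636
R(D) = exp(−0.00046 × 720) = 0.718062
R(E) = exp(−0.00035 × 720) = 0.777245
R(F) = exp(−0.00013 × 720) = 0.910647
Parallel (C, D, E, and F): 1 − (1 − 0.760636)(1 − 0.718062)(1 − 0.777245)(1 − 0.910647) = 0.998657
Series (A, B, and [0.998657]): 0.749762 × 0.959791 × 0.998657 = 0.7186

0.7186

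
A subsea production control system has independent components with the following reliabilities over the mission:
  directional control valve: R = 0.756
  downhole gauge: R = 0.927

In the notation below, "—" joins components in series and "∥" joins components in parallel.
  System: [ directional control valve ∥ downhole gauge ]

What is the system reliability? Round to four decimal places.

0.9822

Parallel (directional control valve and downhole gauge): 1 − (1 − 0.756000)(1 − 0.927000) = 0.9822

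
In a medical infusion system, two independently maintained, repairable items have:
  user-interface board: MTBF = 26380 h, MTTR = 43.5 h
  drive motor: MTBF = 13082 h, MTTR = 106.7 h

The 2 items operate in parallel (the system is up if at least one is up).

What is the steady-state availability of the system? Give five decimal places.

A(user-interface board) = MTBF/(MTBF+MTTR) = 26380/(26380+43.5) = 0.998354
A(drive motor) = MTBF/(MTBF+MTTR) = 13082/(13082+106.7) = 0.991910
Parallel availability: 1 − (1 − 0.998354)(1 − 0.991910) = 0.99999

0.99999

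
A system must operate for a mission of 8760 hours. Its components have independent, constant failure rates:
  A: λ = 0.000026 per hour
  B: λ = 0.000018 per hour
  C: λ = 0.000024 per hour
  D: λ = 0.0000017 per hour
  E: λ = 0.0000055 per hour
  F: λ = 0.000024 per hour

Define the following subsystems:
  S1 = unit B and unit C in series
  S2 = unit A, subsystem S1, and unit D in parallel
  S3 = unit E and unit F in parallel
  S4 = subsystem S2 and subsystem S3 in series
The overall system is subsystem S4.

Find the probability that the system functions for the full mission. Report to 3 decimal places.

0.990

R(A) = exp(−0.000026 × 8760) = 0.79632
R(B) = exp(−0.000018 × 8760) = 0.85412
R(C) = exp(−0.000024 × 8760) = 0.81039
R(D) = exp(−0.0000017 × 8760) = 0.98522
R(E) = exp(−0.0000055 × 8760) = 0.95296
R(F) = exp(−0.000024 × 8760) = 0.81039
Series (B and C): 0.85412 × 0.81039 = 0.69217
Parallel (A, [0.69217], and D): 1 − (1 − 0.79632)(1 − 0.69217)(1 − 0.98522) = 0.99907
Parallel (E and F): 1 − (1 − 0.95296)(1 − 0.81039) = 0.99108
Series ([0.99907] and [0.99108]): 0.99907 × 0.99108 = 0.990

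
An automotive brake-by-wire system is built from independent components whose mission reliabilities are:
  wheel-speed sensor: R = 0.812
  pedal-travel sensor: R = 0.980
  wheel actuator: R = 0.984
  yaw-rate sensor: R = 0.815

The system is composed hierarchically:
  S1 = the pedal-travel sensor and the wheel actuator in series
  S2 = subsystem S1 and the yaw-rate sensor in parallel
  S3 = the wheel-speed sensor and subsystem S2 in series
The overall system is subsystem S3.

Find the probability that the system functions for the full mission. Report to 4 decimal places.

Series (pedal-travel sensor and wheel actuator): 0.980000 × 0.984000 = 0.964320
Parallel ([0.964320] and yaw-rate sensor): 1 − (1 − 0.964320)(1 − 0.815000) = 0.993399
Series (wheel-speed sensor and [0.993399]): 0.812000 × 0.993399 = 0.8066

0.8066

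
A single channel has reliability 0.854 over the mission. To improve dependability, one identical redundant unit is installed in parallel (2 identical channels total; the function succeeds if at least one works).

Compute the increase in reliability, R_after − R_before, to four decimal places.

0.1247

R_before = 0.854
R_after = 1 − (1 − 0.854)^2 = 0.9787
ΔR = 0.9787 − 0.854 = 0.1247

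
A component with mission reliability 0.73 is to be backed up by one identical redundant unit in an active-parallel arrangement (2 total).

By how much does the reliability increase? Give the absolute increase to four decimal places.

R_before = 0.73
R_after = 1 − (1 − 0.73)^2 = 0.9271
ΔR = 0.9271 − 0.73 = 0.1971

0.1971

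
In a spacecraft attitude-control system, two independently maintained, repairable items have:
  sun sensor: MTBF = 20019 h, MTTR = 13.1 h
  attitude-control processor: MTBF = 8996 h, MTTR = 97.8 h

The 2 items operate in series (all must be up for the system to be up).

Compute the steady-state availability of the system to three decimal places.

A(sun sensor) = MTBF/(MTBF+MTTR) = 20019/(20019+13.1) = 0.999346
A(attitude-control processor) = MTBF/(MTBF+MTTR) = 8996/(8996+97.8) = 0.989245
Series availability: 0.999346 × 0.989245 = 0.989

0.989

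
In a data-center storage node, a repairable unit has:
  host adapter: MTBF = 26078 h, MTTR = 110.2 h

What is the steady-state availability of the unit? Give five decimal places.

0.99579

A(host adapter) = MTBF/(MTBF+MTTR) = 26078/(26078+110.2) = 0.99579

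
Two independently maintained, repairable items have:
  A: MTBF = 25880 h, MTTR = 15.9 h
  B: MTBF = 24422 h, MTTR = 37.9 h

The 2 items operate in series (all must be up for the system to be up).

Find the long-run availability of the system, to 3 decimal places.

A(A) = MTBF/(MTBF+MTTR) = 25880/(25880+15.9) = 0.999386
A(B) = MTBF/(MTBF+MTTR) = 24422/(24422+37.9) = 0.998451
Series availability: 0.999386 × 0.998451 = 0.998

0.998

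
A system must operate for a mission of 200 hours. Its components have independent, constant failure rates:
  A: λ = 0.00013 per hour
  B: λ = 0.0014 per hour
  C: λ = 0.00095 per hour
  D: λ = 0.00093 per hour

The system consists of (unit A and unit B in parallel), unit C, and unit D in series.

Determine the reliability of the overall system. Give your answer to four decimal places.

R(A) = exp(−0.00013 × 200) = 0.974335
R(B) = exp(−0.0014 × 200) = 0.755784
R(C) = exp(−0.00095 × 200) = 0.826959
R(D) = exp(−0.00093 × 200) = 0.830274
Parallel (A and B): 1 − (1 − 0.974335)(1 − 0.755784) = 0.993732
Series ([0.993732], C, and D): 0.993732 × 0.826959 × 0.830274 = 0.6823

0.6823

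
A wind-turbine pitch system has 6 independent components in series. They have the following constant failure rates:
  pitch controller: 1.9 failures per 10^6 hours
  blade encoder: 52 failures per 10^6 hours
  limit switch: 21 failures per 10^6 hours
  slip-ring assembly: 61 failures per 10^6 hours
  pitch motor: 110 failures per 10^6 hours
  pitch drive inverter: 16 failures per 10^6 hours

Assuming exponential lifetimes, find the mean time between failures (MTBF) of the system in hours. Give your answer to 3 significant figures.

Series of exponential components: λ_sys = Σ λ_i
λ_sys = 0.0000019 + 0.000052 + 0.000021 + 0.000061 + 0.00011 + 0.000016 = 2.6190e-04 /h
MTBF = 1 / λ_sys = 3820 h

3820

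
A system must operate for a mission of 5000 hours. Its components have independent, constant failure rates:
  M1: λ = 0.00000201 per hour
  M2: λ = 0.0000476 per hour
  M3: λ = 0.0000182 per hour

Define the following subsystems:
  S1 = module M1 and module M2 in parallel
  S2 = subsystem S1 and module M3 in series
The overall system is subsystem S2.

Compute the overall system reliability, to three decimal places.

R(M1) = exp(−0.00000201 × 5000) = 0.99000
R(M2) = exp(−0.0000476 × 5000) = 0.78820
R(M3) = exp(−0.0000182 × 5000) = 0.91302
Parallel (M1 and M2): 1 − (1 − 0.99000)(1 − 0.78820) = 0.99788
Series ([0.99788] and M3): 0.99788 × 0.91302 = 0.911

0.911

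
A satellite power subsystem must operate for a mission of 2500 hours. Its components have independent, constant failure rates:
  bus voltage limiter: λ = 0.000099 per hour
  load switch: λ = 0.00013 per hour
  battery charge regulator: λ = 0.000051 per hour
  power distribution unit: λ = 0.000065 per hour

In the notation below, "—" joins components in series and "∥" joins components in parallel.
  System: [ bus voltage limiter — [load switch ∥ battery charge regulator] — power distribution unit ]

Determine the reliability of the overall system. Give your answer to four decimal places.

R(bus voltage limiter) = exp(−0.000099 × 2500) = 0.780750
R(load switch) = exp(−0.00013 × 2500) = 0.722527
R(battery charge regulator) = exp(−0.000051 × 2500) = 0.880293
R(power distribution unit) = exp(−0.000065 × 2500) = 0.850016
Parallel (load switch and battery charge regulator): 1 − (1 − 0.722527)(1 − 0.880293) = 0.966785
Series (bus voltage limiter, [0.966785], and power distribution unit): 0.780750 × 0.966785 × 0.850016 = 0.6416

0.6416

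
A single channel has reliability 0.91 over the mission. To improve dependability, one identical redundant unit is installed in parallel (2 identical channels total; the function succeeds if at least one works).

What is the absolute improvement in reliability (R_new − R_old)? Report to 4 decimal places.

R_before = 0.91
R_after = 1 − (1 − 0.91)^2 = 0.9919
ΔR = 0.9919 − 0.91 = 0.0819

0.0819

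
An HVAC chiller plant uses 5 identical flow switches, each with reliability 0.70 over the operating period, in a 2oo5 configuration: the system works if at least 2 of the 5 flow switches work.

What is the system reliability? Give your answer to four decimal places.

R = Σ_{i=2}^{5} C(5,i) p^i (1−p)^{5−i} with p = 0.70
C(5,2)·0.70^2·0.30^3 = 0.132300
C(5,3)·0.70^3·0.30^2 = 0.308700
C(5,4)·0.70^4·0.30^1 = 0.360150
C(5,5)·0.70^5·0.30^0 = 0.168070
Sum = 0.9692

0.9692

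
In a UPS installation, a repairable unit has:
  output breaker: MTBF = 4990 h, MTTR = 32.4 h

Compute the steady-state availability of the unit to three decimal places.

A(output breaker) = MTBF/(MTBF+MTTR) = 4990/(4990+32.4) = 0.994

0.994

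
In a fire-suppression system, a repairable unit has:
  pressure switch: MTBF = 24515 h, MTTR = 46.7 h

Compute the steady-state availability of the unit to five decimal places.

A(pressure switch) = MTBF/(MTBF+MTTR) = 24515/(24515+46.7) = 0.99810

0.99810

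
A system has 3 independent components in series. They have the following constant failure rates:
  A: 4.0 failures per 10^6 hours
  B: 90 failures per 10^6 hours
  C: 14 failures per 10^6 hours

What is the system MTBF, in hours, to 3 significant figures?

9260

Series of exponential components: λ_sys = Σ λ_i
λ_sys = 0.0000040 + 0.000090 + 0.000014 = 1.0800e-04 /h
MTBF = 1 / λ_sys = 9260 h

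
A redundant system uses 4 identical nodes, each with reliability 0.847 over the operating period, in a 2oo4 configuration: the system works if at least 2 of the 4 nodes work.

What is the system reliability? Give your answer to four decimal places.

R = Σ_{i=2}^{4} C(4,i) p^i (1−p)^{4−i} with p = 0.847
C(4,2)·0.847^2·0.153^2 = 0.100763
C(4,3)·0.847^3·0.153^1 = 0.371879
C(4,4)·0.847^4·0.153^0 = 0.514676
Sum = 0.9873

0.9873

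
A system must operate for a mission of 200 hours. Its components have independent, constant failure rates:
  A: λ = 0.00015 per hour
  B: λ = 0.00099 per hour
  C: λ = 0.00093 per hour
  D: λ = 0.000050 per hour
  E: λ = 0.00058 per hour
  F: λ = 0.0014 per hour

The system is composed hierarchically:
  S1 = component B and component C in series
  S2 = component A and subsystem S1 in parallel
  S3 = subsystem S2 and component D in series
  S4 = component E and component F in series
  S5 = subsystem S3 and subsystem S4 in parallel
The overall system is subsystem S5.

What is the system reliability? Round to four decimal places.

0.9937

R(A) = exp(−0.00015 × 200) = 0.970446
R(B) = exp(−0.00099 × 200) = 0.820370
R(C) = exp(−0.00093 × 200) = 0.830274
R(D) = exp(−0.000050 × 200) = 0.990050
R(E) = exp(−0.00058 × 200) = 0.890475
R(F) = exp(−0.0014 × 200) = 0.755784
Series (B and C): 0.820370 × 0.830274 = 0.681132
Parallel (A and [0.681132]): 1 − (1 − 0.970446)(1 − 0.681132) = 0.990576
Series ([0.990576] and D): 0.990576 × 0.990050 = 0.980720
Series (E and F): 0.890475 × 0.755784 = 0.673007
Parallel ([0.980720] and [0.673007]): 1 − (1 − 0.980720)(1 − 0.673007) = 0.9937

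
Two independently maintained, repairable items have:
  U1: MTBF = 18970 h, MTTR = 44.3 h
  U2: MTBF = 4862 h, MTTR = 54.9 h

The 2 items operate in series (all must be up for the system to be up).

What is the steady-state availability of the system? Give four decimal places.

0.9865

A(U1) = MTBF/(MTBF+MTTR) = 18970/(18970+44.3) = 0.997670
A(U2) = MTBF/(MTBF+MTTR) = 4862/(4862+54.9) = 0.988834
Series availability: 0.997670 × 0.988834 = 0.9865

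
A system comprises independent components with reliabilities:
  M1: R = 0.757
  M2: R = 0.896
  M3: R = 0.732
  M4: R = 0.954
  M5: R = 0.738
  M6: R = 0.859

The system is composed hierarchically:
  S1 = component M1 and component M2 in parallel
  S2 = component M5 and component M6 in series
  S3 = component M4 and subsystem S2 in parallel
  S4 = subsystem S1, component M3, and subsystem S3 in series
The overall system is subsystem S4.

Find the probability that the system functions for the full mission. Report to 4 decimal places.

Parallel (M1 and M2): 1 − (1 − 0.757000)(1 − 0.896000) = 0.974728
Series (M5 and M6): 0.738000 × 0.859000 = 0.633942
Parallel (M4 and [0.633942]): 1 − (1 − 0.954000)(1 − 0.633942) = 0.983161
Series ([0.974728], M3, and [0.983161]): 0.974728 × 0.732000 × 0.983161 = 0.7015

0.7015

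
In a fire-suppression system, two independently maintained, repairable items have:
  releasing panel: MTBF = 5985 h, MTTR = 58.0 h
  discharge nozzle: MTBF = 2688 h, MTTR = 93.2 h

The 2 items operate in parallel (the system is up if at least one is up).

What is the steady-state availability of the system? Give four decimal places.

0.9997

A(releasing panel) = MTBF/(MTBF+MTTR) = 5985/(5985+58.0) = 0.990402
A(discharge nozzle) = MTBF/(MTBF+MTTR) = 2688/(2688+93.2) = 0.966489
Parallel availability: 1 − (1 − 0.990402)(1 − 0.966489) = 0.9997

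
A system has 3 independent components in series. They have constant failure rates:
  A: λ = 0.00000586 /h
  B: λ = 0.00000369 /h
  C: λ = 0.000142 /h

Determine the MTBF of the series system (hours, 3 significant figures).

Series of exponential components: λ_sys = Σ λ_i
λ_sys = 0.00000586 + 0.00000369 + 0.000142 = 1.5155e-04 /h
MTBF = 1 / λ_sys = 6600 h

6600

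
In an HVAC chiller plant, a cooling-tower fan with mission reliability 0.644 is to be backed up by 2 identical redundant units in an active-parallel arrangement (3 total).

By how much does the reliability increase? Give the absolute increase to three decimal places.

R_before = 0.644
R_after = 1 − (1 − 0.644)^3 = 0.955
ΔR = 0.955 − 0.644 = 0.311

0.311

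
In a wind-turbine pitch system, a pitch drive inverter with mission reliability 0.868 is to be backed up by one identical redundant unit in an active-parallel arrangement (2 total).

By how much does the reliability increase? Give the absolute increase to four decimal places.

R_before = 0.868
R_after = 1 − (1 − 0.868)^2 = 0.9826
ΔR = 0.9826 − 0.868 = 0.1146

0.1146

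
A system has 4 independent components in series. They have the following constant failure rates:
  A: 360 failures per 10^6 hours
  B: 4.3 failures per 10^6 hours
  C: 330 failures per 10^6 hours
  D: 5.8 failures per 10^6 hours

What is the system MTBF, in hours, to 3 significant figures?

Series of exponential components: λ_sys = Σ λ_i
λ_sys = 0.00036 + 0.0000043 + 0.00033 + 0.0000058 = 7.0010e-04 /h
MTBF = 1 / λ_sys = 1430 h

1430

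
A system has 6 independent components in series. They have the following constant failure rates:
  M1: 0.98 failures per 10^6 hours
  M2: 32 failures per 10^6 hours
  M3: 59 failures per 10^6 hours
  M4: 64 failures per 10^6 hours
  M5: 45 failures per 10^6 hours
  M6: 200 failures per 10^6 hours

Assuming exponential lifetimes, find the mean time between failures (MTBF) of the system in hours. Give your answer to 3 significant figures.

Series of exponential components: λ_sys = Σ λ_i
λ_sys = 0.00000098 + 0.000032 + 0.000059 + 0.000064 + 0.000045 + 0.00020 = 4.0098e-04 /h
MTBF = 1 / λ_sys = 2490 h

2490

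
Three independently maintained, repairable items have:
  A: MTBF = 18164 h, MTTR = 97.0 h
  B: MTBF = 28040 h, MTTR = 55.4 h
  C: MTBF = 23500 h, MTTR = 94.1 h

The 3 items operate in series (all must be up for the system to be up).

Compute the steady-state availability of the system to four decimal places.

A(A) = MTBF/(MTBF+MTTR) = 18164/(18164+97.0) = 0.994688
A(B) = MTBF/(MTBF+MTTR) = 28040/(28040+55.4) = 0.998028
A(C) = MTBF/(MTBF+MTTR) = 23500/(23500+94.1) = 0.996012
Series availability: 0.994688 × 0.998028 × 0.996012 = 0.9888

0.9888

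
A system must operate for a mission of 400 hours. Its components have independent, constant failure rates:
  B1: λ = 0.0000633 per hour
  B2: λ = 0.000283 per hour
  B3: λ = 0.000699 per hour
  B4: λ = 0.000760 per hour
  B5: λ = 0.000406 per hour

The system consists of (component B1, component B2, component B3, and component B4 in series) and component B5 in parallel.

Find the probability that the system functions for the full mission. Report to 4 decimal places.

0.9229

R(B1) = exp(−0.0000633 × 400) = 0.974998
R(B2) = exp(−0.000283 × 400) = 0.892972
R(B3) = exp(−0.000699 × 400) = 0.756086
R(B4) = exp(−0.000760 × 400) = 0.737861
R(B5) = exp(−0.000406 × 400) = 0.850101
Series (B1, B2, B3, and B4): 0.974998 × 0.892972 × 0.756086 × 0.737861 = 0.485721
Parallel ([0.485721] and B5): 1 − (1 − 0.485721)(1 − 0.850101) = 0.9229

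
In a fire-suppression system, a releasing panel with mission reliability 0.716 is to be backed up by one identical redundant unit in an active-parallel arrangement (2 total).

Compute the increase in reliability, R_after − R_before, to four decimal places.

0.2033

R_before = 0.716
R_after = 1 − (1 − 0.716)^2 = 0.9193
ΔR = 0.9193 − 0.716 = 0.2033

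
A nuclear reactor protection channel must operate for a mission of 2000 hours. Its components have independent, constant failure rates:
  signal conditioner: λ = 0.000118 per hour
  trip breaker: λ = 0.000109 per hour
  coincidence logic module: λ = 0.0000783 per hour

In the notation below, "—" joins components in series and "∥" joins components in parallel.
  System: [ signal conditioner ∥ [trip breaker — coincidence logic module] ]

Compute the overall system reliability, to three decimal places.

0.934

R(signal conditioner) = exp(−0.000118 × 2000) = 0.78978
R(trip breaker) = exp(−0.000109 × 2000) = 0.80413
R(coincidence logic module) = exp(−0.0000783 × 2000) = 0.85505
Series (trip breaker and coincidence logic module): 0.80413 × 0.85505 = 0.68757
Parallel (signal conditioner and [0.68757]): 1 − (1 − 0.78978)(1 − 0.68757) = 0.934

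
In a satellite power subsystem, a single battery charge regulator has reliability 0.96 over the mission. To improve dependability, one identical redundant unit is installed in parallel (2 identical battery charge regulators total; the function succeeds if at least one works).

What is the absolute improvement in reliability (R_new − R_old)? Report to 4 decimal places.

0.0384

R_before = 0.96
R_after = 1 − (1 − 0.96)^2 = 0.9984
ΔR = 0.9984 − 0.96 = 0.0384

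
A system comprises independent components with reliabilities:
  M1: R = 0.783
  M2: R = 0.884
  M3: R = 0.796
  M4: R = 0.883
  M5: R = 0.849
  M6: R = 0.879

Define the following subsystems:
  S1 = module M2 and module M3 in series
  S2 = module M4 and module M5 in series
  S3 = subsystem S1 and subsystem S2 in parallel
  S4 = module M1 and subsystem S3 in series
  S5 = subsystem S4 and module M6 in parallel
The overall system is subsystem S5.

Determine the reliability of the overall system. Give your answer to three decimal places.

0.967

Series (M2 and M3): 0.88400 × 0.79600 = 0.70366
Series (M4 and M5): 0.88300 × 0.84900 = 0.74967
Parallel ([0.70366] and [0.74967]): 1 − (1 − 0.70366)(1 − 0.74967) = 0.92582
Series (M1 and [0.92582]): 0.78300 × 0.92582 = 0.72492
Parallel ([0.72492] and M6): 1 − (1 − 0.72492)(1 − 0.87900) = 0.967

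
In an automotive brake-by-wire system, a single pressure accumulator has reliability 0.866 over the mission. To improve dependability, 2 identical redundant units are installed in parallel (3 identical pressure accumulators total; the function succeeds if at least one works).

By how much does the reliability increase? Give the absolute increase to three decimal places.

0.132

R_before = 0.866
R_after = 1 − (1 − 0.866)^3 = 0.998
ΔR = 0.998 − 0.866 = 0.132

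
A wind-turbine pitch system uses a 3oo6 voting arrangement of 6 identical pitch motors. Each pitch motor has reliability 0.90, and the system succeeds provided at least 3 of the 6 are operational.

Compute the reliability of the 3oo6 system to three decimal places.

0.999

R = Σ_{i=3}^{6} C(6,i) p^i (1−p)^{6−i} with p = 0.90
C(6,3)·0.90^3·0.10^3 = 0.01458
C(6,4)·0.90^4·0.10^2 = 0.09842
C(6,5)·0.90^5·0.10^1 = 0.35429
C(6,6)·0.90^6·0.10^0 = 0.53144
Sum = 0.999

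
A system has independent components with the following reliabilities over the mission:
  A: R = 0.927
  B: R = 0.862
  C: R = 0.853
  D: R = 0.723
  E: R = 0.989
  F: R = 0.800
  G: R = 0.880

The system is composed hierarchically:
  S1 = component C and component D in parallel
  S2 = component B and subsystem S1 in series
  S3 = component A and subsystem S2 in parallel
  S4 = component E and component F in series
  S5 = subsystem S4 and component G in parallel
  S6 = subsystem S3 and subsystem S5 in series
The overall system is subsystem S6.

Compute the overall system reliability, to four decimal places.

Parallel (C and D): 1 − (1 − 0.853000)(1 − 0.723000) = 0.959281
Series (B and [0.959281]): 0.862000 × 0.959281 = 0.826900
Parallel (A and [0.826900]): 1 − (1 − 0.927000)(1 − 0.826900) = 0.987364
Series (E and F): 0.989000 × 0.800000 = 0.791200
Parallel ([0.791200] and G): 1 − (1 − 0.791200)(1 − 0.880000) = 0.974944
Series ([0.987364] and [0.974944]): 0.987364 × 0.974944 = 0.9626

0.9626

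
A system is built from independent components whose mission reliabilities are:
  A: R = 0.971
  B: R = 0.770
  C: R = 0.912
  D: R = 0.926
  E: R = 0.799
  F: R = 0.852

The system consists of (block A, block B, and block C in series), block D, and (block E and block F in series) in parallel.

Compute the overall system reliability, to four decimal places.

0.9925

Series (A, B, and C): 0.971000 × 0.770000 × 0.912000 = 0.681875
Series (E and F): 0.799000 × 0.852000 = 0.680748
Parallel ([0.681875], D, and [0.680748]): 1 − (1 − 0.681875)(1 − 0.926000)(1 − 0.680748) = 0.9925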